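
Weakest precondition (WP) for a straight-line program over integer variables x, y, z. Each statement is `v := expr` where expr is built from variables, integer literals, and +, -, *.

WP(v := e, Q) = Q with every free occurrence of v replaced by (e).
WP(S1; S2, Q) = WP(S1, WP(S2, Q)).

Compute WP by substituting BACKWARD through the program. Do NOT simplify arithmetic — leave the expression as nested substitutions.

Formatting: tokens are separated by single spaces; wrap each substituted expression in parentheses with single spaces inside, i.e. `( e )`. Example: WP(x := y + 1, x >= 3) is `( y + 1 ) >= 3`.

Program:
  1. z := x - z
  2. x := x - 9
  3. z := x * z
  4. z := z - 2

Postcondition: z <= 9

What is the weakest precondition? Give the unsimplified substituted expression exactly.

post: z <= 9
stmt 4: z := z - 2  -- replace 1 occurrence(s) of z with (z - 2)
  => ( z - 2 ) <= 9
stmt 3: z := x * z  -- replace 1 occurrence(s) of z with (x * z)
  => ( ( x * z ) - 2 ) <= 9
stmt 2: x := x - 9  -- replace 1 occurrence(s) of x with (x - 9)
  => ( ( ( x - 9 ) * z ) - 2 ) <= 9
stmt 1: z := x - z  -- replace 1 occurrence(s) of z with (x - z)
  => ( ( ( x - 9 ) * ( x - z ) ) - 2 ) <= 9

Answer: ( ( ( x - 9 ) * ( x - z ) ) - 2 ) <= 9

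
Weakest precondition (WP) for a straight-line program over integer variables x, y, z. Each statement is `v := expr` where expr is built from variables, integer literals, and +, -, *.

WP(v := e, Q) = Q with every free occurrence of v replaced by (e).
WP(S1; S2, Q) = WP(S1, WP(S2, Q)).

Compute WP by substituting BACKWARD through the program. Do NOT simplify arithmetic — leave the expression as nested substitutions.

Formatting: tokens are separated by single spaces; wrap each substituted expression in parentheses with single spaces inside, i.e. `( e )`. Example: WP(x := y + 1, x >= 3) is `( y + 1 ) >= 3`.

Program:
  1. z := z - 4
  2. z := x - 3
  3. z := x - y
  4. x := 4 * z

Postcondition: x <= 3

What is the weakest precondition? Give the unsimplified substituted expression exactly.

post: x <= 3
stmt 4: x := 4 * z  -- replace 1 occurrence(s) of x with (4 * z)
  => ( 4 * z ) <= 3
stmt 3: z := x - y  -- replace 1 occurrence(s) of z with (x - y)
  => ( 4 * ( x - y ) ) <= 3
stmt 2: z := x - 3  -- replace 0 occurrence(s) of z with (x - 3)
  => ( 4 * ( x - y ) ) <= 3
stmt 1: z := z - 4  -- replace 0 occurrence(s) of z with (z - 4)
  => ( 4 * ( x - y ) ) <= 3

Answer: ( 4 * ( x - y ) ) <= 3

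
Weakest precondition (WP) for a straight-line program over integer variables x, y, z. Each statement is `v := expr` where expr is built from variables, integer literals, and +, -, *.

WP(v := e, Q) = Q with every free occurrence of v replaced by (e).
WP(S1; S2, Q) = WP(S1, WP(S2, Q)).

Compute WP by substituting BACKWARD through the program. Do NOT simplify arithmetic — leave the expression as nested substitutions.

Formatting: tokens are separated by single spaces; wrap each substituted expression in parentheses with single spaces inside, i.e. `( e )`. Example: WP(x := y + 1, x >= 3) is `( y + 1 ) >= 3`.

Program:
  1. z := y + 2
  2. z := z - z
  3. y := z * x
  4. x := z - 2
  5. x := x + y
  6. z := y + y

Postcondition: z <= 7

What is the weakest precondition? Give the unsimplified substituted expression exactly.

Answer: ( ( ( ( y + 2 ) - ( y + 2 ) ) * x ) + ( ( ( y + 2 ) - ( y + 2 ) ) * x ) ) <= 7

Derivation:
post: z <= 7
stmt 6: z := y + y  -- replace 1 occurrence(s) of z with (y + y)
  => ( y + y ) <= 7
stmt 5: x := x + y  -- replace 0 occurrence(s) of x with (x + y)
  => ( y + y ) <= 7
stmt 4: x := z - 2  -- replace 0 occurrence(s) of x with (z - 2)
  => ( y + y ) <= 7
stmt 3: y := z * x  -- replace 2 occurrence(s) of y with (z * x)
  => ( ( z * x ) + ( z * x ) ) <= 7
stmt 2: z := z - z  -- replace 2 occurrence(s) of z with (z - z)
  => ( ( ( z - z ) * x ) + ( ( z - z ) * x ) ) <= 7
stmt 1: z := y + 2  -- replace 4 occurrence(s) of z with (y + 2)
  => ( ( ( ( y + 2 ) - ( y + 2 ) ) * x ) + ( ( ( y + 2 ) - ( y + 2 ) ) * x ) ) <= 7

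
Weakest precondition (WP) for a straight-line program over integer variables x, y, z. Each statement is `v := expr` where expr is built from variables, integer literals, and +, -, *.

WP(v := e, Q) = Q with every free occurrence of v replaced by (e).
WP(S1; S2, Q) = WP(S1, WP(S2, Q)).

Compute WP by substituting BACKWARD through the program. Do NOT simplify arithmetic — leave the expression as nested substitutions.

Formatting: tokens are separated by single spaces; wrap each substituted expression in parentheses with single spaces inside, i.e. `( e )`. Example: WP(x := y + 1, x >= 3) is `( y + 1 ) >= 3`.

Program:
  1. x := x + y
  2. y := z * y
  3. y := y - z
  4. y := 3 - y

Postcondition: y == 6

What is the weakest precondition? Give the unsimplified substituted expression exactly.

Answer: ( 3 - ( ( z * y ) - z ) ) == 6

Derivation:
post: y == 6
stmt 4: y := 3 - y  -- replace 1 occurrence(s) of y with (3 - y)
  => ( 3 - y ) == 6
stmt 3: y := y - z  -- replace 1 occurrence(s) of y with (y - z)
  => ( 3 - ( y - z ) ) == 6
stmt 2: y := z * y  -- replace 1 occurrence(s) of y with (z * y)
  => ( 3 - ( ( z * y ) - z ) ) == 6
stmt 1: x := x + y  -- replace 0 occurrence(s) of x with (x + y)
  => ( 3 - ( ( z * y ) - z ) ) == 6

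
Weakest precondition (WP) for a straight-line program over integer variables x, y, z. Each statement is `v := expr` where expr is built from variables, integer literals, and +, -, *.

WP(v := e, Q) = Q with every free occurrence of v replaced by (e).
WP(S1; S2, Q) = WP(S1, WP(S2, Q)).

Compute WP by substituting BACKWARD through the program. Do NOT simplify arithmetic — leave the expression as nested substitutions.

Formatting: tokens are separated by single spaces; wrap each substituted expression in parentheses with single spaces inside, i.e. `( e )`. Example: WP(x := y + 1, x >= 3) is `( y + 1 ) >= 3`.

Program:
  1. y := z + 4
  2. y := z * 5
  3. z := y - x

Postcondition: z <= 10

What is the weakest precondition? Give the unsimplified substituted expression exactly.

post: z <= 10
stmt 3: z := y - x  -- replace 1 occurrence(s) of z with (y - x)
  => ( y - x ) <= 10
stmt 2: y := z * 5  -- replace 1 occurrence(s) of y with (z * 5)
  => ( ( z * 5 ) - x ) <= 10
stmt 1: y := z + 4  -- replace 0 occurrence(s) of y with (z + 4)
  => ( ( z * 5 ) - x ) <= 10

Answer: ( ( z * 5 ) - x ) <= 10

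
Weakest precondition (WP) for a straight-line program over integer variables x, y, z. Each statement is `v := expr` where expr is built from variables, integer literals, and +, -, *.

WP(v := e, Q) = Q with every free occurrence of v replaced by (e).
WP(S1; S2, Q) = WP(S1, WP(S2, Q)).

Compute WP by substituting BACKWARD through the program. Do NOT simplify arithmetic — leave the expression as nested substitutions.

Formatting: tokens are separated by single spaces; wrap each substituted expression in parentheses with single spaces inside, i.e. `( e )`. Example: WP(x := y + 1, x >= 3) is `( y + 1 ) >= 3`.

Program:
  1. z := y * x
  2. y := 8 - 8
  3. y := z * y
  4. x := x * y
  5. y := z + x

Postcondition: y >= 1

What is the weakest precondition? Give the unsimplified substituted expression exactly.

Answer: ( ( y * x ) + ( x * ( ( y * x ) * ( 8 - 8 ) ) ) ) >= 1

Derivation:
post: y >= 1
stmt 5: y := z + x  -- replace 1 occurrence(s) of y with (z + x)
  => ( z + x ) >= 1
stmt 4: x := x * y  -- replace 1 occurrence(s) of x with (x * y)
  => ( z + ( x * y ) ) >= 1
stmt 3: y := z * y  -- replace 1 occurrence(s) of y with (z * y)
  => ( z + ( x * ( z * y ) ) ) >= 1
stmt 2: y := 8 - 8  -- replace 1 occurrence(s) of y with (8 - 8)
  => ( z + ( x * ( z * ( 8 - 8 ) ) ) ) >= 1
stmt 1: z := y * x  -- replace 2 occurrence(s) of z with (y * x)
  => ( ( y * x ) + ( x * ( ( y * x ) * ( 8 - 8 ) ) ) ) >= 1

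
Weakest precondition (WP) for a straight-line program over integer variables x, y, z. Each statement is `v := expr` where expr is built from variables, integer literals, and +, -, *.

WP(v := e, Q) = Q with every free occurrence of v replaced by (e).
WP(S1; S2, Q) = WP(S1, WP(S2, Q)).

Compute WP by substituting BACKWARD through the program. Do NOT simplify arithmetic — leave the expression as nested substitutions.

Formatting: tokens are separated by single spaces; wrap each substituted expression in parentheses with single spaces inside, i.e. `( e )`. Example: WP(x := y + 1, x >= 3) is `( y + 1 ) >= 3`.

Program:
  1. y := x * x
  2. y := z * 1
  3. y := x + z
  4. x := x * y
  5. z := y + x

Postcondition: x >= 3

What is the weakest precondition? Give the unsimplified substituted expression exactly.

Answer: ( x * ( x + z ) ) >= 3

Derivation:
post: x >= 3
stmt 5: z := y + x  -- replace 0 occurrence(s) of z with (y + x)
  => x >= 3
stmt 4: x := x * y  -- replace 1 occurrence(s) of x with (x * y)
  => ( x * y ) >= 3
stmt 3: y := x + z  -- replace 1 occurrence(s) of y with (x + z)
  => ( x * ( x + z ) ) >= 3
stmt 2: y := z * 1  -- replace 0 occurrence(s) of y with (z * 1)
  => ( x * ( x + z ) ) >= 3
stmt 1: y := x * x  -- replace 0 occurrence(s) of y with (x * x)
  => ( x * ( x + z ) ) >= 3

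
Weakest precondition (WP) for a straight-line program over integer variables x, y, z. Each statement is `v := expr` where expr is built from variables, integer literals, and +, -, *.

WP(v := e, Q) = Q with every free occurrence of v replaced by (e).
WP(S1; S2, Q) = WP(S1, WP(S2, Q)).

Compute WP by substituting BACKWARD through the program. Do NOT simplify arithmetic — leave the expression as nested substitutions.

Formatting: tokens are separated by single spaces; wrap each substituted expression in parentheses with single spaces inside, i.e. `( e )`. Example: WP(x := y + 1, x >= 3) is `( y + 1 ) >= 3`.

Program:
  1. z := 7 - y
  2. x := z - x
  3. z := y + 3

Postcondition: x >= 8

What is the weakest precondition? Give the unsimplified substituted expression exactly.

post: x >= 8
stmt 3: z := y + 3  -- replace 0 occurrence(s) of z with (y + 3)
  => x >= 8
stmt 2: x := z - x  -- replace 1 occurrence(s) of x with (z - x)
  => ( z - x ) >= 8
stmt 1: z := 7 - y  -- replace 1 occurrence(s) of z with (7 - y)
  => ( ( 7 - y ) - x ) >= 8

Answer: ( ( 7 - y ) - x ) >= 8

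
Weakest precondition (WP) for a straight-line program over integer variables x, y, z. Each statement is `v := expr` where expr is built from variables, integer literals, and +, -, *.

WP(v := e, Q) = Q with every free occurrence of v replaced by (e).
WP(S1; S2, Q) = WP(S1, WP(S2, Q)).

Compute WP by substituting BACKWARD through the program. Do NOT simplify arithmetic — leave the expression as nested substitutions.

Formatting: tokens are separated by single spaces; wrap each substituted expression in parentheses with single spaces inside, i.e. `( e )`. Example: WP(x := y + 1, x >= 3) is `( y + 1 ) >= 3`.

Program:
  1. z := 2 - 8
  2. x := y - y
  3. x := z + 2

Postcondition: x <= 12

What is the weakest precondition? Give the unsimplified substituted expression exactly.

post: x <= 12
stmt 3: x := z + 2  -- replace 1 occurrence(s) of x with (z + 2)
  => ( z + 2 ) <= 12
stmt 2: x := y - y  -- replace 0 occurrence(s) of x with (y - y)
  => ( z + 2 ) <= 12
stmt 1: z := 2 - 8  -- replace 1 occurrence(s) of z with (2 - 8)
  => ( ( 2 - 8 ) + 2 ) <= 12

Answer: ( ( 2 - 8 ) + 2 ) <= 12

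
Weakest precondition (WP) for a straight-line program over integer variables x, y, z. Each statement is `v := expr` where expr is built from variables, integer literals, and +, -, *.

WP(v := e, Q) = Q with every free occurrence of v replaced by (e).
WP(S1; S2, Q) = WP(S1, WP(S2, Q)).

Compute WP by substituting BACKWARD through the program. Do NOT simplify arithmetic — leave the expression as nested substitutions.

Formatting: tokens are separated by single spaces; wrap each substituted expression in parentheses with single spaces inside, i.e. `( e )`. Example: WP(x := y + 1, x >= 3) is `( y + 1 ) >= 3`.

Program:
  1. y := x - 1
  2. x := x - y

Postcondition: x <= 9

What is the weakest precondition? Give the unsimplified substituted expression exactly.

post: x <= 9
stmt 2: x := x - y  -- replace 1 occurrence(s) of x with (x - y)
  => ( x - y ) <= 9
stmt 1: y := x - 1  -- replace 1 occurrence(s) of y with (x - 1)
  => ( x - ( x - 1 ) ) <= 9

Answer: ( x - ( x - 1 ) ) <= 9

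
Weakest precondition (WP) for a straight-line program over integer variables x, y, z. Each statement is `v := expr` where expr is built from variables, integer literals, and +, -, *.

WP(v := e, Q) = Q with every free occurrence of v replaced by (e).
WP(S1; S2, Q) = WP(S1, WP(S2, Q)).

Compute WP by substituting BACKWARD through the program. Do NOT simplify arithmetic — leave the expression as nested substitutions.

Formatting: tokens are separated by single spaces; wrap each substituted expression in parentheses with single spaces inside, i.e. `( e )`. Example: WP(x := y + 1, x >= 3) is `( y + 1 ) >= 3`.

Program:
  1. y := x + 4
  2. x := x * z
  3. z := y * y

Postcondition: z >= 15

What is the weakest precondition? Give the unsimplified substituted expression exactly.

post: z >= 15
stmt 3: z := y * y  -- replace 1 occurrence(s) of z with (y * y)
  => ( y * y ) >= 15
stmt 2: x := x * z  -- replace 0 occurrence(s) of x with (x * z)
  => ( y * y ) >= 15
stmt 1: y := x + 4  -- replace 2 occurrence(s) of y with (x + 4)
  => ( ( x + 4 ) * ( x + 4 ) ) >= 15

Answer: ( ( x + 4 ) * ( x + 4 ) ) >= 15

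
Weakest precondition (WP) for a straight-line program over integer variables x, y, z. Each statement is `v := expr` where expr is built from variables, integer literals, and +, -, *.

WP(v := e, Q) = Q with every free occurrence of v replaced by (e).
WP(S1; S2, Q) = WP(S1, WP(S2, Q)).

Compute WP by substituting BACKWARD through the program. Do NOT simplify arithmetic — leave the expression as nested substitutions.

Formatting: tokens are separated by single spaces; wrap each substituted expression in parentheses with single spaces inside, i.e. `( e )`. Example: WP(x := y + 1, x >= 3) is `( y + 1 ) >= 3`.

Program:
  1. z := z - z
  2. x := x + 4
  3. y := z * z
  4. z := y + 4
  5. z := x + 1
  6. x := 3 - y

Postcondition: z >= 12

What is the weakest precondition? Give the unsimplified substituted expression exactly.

post: z >= 12
stmt 6: x := 3 - y  -- replace 0 occurrence(s) of x with (3 - y)
  => z >= 12
stmt 5: z := x + 1  -- replace 1 occurrence(s) of z with (x + 1)
  => ( x + 1 ) >= 12
stmt 4: z := y + 4  -- replace 0 occurrence(s) of z with (y + 4)
  => ( x + 1 ) >= 12
stmt 3: y := z * z  -- replace 0 occurrence(s) of y with (z * z)
  => ( x + 1 ) >= 12
stmt 2: x := x + 4  -- replace 1 occurrence(s) of x with (x + 4)
  => ( ( x + 4 ) + 1 ) >= 12
stmt 1: z := z - z  -- replace 0 occurrence(s) of z with (z - z)
  => ( ( x + 4 ) + 1 ) >= 12

Answer: ( ( x + 4 ) + 1 ) >= 12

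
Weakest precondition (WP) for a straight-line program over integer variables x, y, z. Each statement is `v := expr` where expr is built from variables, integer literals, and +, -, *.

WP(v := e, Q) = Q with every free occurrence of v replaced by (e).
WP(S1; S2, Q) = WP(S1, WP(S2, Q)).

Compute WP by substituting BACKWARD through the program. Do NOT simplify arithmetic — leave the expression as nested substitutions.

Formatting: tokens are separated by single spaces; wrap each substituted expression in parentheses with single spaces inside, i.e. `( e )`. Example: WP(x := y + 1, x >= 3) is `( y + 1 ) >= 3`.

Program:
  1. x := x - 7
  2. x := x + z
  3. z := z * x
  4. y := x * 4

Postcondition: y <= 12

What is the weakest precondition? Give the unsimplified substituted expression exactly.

post: y <= 12
stmt 4: y := x * 4  -- replace 1 occurrence(s) of y with (x * 4)
  => ( x * 4 ) <= 12
stmt 3: z := z * x  -- replace 0 occurrence(s) of z with (z * x)
  => ( x * 4 ) <= 12
stmt 2: x := x + z  -- replace 1 occurrence(s) of x with (x + z)
  => ( ( x + z ) * 4 ) <= 12
stmt 1: x := x - 7  -- replace 1 occurrence(s) of x with (x - 7)
  => ( ( ( x - 7 ) + z ) * 4 ) <= 12

Answer: ( ( ( x - 7 ) + z ) * 4 ) <= 12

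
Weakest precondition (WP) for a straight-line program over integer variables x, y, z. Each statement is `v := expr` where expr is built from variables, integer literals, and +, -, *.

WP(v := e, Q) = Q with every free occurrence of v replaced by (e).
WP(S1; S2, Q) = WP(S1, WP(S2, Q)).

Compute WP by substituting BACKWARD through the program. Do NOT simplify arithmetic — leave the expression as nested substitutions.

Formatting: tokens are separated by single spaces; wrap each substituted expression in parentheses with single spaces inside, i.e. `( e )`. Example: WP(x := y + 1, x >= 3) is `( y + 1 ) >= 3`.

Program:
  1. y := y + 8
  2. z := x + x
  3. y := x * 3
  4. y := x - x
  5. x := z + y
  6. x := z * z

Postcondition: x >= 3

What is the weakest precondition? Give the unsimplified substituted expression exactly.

Answer: ( ( x + x ) * ( x + x ) ) >= 3

Derivation:
post: x >= 3
stmt 6: x := z * z  -- replace 1 occurrence(s) of x with (z * z)
  => ( z * z ) >= 3
stmt 5: x := z + y  -- replace 0 occurrence(s) of x with (z + y)
  => ( z * z ) >= 3
stmt 4: y := x - x  -- replace 0 occurrence(s) of y with (x - x)
  => ( z * z ) >= 3
stmt 3: y := x * 3  -- replace 0 occurrence(s) of y with (x * 3)
  => ( z * z ) >= 3
stmt 2: z := x + x  -- replace 2 occurrence(s) of z with (x + x)
  => ( ( x + x ) * ( x + x ) ) >= 3
stmt 1: y := y + 8  -- replace 0 occurrence(s) of y with (y + 8)
  => ( ( x + x ) * ( x + x ) ) >= 3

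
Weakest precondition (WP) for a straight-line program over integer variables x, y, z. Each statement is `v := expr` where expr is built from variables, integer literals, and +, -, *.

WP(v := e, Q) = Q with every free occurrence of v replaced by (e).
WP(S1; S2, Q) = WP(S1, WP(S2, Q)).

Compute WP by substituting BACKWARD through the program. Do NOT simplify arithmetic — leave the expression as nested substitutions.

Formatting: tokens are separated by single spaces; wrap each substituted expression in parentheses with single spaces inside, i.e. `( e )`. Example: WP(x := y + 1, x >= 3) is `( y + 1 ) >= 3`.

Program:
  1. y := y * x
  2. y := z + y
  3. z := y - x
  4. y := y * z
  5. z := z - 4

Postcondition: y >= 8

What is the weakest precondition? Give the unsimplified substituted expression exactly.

post: y >= 8
stmt 5: z := z - 4  -- replace 0 occurrence(s) of z with (z - 4)
  => y >= 8
stmt 4: y := y * z  -- replace 1 occurrence(s) of y with (y * z)
  => ( y * z ) >= 8
stmt 3: z := y - x  -- replace 1 occurrence(s) of z with (y - x)
  => ( y * ( y - x ) ) >= 8
stmt 2: y := z + y  -- replace 2 occurrence(s) of y with (z + y)
  => ( ( z + y ) * ( ( z + y ) - x ) ) >= 8
stmt 1: y := y * x  -- replace 2 occurrence(s) of y with (y * x)
  => ( ( z + ( y * x ) ) * ( ( z + ( y * x ) ) - x ) ) >= 8

Answer: ( ( z + ( y * x ) ) * ( ( z + ( y * x ) ) - x ) ) >= 8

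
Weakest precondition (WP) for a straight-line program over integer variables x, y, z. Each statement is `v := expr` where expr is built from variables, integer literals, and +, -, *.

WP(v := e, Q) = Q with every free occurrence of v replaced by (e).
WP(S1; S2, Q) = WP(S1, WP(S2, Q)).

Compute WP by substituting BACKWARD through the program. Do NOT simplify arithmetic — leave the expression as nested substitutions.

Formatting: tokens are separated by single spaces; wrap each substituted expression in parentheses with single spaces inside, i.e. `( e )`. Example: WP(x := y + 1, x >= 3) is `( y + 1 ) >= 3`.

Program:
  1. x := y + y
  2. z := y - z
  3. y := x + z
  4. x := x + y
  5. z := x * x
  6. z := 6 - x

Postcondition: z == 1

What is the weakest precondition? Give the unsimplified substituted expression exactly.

post: z == 1
stmt 6: z := 6 - x  -- replace 1 occurrence(s) of z with (6 - x)
  => ( 6 - x ) == 1
stmt 5: z := x * x  -- replace 0 occurrence(s) of z with (x * x)
  => ( 6 - x ) == 1
stmt 4: x := x + y  -- replace 1 occurrence(s) of x with (x + y)
  => ( 6 - ( x + y ) ) == 1
stmt 3: y := x + z  -- replace 1 occurrence(s) of y with (x + z)
  => ( 6 - ( x + ( x + z ) ) ) == 1
stmt 2: z := y - z  -- replace 1 occurrence(s) of z with (y - z)
  => ( 6 - ( x + ( x + ( y - z ) ) ) ) == 1
stmt 1: x := y + y  -- replace 2 occurrence(s) of x with (y + y)
  => ( 6 - ( ( y + y ) + ( ( y + y ) + ( y - z ) ) ) ) == 1

Answer: ( 6 - ( ( y + y ) + ( ( y + y ) + ( y - z ) ) ) ) == 1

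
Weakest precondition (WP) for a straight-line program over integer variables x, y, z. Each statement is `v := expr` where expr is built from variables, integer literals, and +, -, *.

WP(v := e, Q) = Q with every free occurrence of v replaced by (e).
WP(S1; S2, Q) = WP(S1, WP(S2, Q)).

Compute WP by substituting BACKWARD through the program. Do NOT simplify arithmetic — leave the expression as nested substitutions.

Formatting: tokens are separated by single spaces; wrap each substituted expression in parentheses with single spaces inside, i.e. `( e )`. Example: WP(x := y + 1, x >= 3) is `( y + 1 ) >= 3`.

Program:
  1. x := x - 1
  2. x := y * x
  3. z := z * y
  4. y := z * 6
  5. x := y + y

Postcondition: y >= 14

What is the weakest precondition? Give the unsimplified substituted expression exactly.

post: y >= 14
stmt 5: x := y + y  -- replace 0 occurrence(s) of x with (y + y)
  => y >= 14
stmt 4: y := z * 6  -- replace 1 occurrence(s) of y with (z * 6)
  => ( z * 6 ) >= 14
stmt 3: z := z * y  -- replace 1 occurrence(s) of z with (z * y)
  => ( ( z * y ) * 6 ) >= 14
stmt 2: x := y * x  -- replace 0 occurrence(s) of x with (y * x)
  => ( ( z * y ) * 6 ) >= 14
stmt 1: x := x - 1  -- replace 0 occurrence(s) of x with (x - 1)
  => ( ( z * y ) * 6 ) >= 14

Answer: ( ( z * y ) * 6 ) >= 14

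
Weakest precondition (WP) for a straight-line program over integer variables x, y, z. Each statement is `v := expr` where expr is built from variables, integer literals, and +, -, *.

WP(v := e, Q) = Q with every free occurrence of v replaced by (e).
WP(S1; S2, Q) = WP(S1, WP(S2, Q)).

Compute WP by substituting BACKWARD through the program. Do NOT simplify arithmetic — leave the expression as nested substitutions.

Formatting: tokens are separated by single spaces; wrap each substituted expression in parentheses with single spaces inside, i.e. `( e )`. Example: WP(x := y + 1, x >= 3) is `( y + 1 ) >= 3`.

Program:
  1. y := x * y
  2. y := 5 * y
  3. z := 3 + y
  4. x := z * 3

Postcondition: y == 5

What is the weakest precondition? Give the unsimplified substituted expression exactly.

post: y == 5
stmt 4: x := z * 3  -- replace 0 occurrence(s) of x with (z * 3)
  => y == 5
stmt 3: z := 3 + y  -- replace 0 occurrence(s) of z with (3 + y)
  => y == 5
stmt 2: y := 5 * y  -- replace 1 occurrence(s) of y with (5 * y)
  => ( 5 * y ) == 5
stmt 1: y := x * y  -- replace 1 occurrence(s) of y with (x * y)
  => ( 5 * ( x * y ) ) == 5

Answer: ( 5 * ( x * y ) ) == 5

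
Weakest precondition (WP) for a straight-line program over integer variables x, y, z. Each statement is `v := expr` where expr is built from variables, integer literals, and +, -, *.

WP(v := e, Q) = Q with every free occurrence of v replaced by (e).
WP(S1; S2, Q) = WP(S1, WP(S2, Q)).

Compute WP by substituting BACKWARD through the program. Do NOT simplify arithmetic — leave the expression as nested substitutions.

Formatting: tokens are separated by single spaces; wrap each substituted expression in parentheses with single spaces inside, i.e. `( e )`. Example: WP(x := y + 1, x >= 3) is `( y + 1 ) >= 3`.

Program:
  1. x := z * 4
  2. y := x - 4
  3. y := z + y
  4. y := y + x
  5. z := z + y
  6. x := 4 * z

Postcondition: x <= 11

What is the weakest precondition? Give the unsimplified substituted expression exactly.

Answer: ( 4 * ( z + ( ( z + ( ( z * 4 ) - 4 ) ) + ( z * 4 ) ) ) ) <= 11

Derivation:
post: x <= 11
stmt 6: x := 4 * z  -- replace 1 occurrence(s) of x with (4 * z)
  => ( 4 * z ) <= 11
stmt 5: z := z + y  -- replace 1 occurrence(s) of z with (z + y)
  => ( 4 * ( z + y ) ) <= 11
stmt 4: y := y + x  -- replace 1 occurrence(s) of y with (y + x)
  => ( 4 * ( z + ( y + x ) ) ) <= 11
stmt 3: y := z + y  -- replace 1 occurrence(s) of y with (z + y)
  => ( 4 * ( z + ( ( z + y ) + x ) ) ) <= 11
stmt 2: y := x - 4  -- replace 1 occurrence(s) of y with (x - 4)
  => ( 4 * ( z + ( ( z + ( x - 4 ) ) + x ) ) ) <= 11
stmt 1: x := z * 4  -- replace 2 occurrence(s) of x with (z * 4)
  => ( 4 * ( z + ( ( z + ( ( z * 4 ) - 4 ) ) + ( z * 4 ) ) ) ) <= 11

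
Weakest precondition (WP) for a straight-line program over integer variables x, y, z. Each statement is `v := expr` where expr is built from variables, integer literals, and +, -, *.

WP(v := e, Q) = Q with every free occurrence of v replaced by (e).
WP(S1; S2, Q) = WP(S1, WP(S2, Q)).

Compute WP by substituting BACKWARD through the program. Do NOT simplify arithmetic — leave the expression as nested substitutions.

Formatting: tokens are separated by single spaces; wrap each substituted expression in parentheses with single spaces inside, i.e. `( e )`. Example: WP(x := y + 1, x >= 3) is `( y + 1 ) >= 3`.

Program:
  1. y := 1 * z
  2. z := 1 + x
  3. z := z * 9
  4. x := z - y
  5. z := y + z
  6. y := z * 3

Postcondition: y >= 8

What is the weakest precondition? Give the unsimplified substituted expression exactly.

post: y >= 8
stmt 6: y := z * 3  -- replace 1 occurrence(s) of y with (z * 3)
  => ( z * 3 ) >= 8
stmt 5: z := y + z  -- replace 1 occurrence(s) of z with (y + z)
  => ( ( y + z ) * 3 ) >= 8
stmt 4: x := z - y  -- replace 0 occurrence(s) of x with (z - y)
  => ( ( y + z ) * 3 ) >= 8
stmt 3: z := z * 9  -- replace 1 occurrence(s) of z with (z * 9)
  => ( ( y + ( z * 9 ) ) * 3 ) >= 8
stmt 2: z := 1 + x  -- replace 1 occurrence(s) of z with (1 + x)
  => ( ( y + ( ( 1 + x ) * 9 ) ) * 3 ) >= 8
stmt 1: y := 1 * z  -- replace 1 occurrence(s) of y with (1 * z)
  => ( ( ( 1 * z ) + ( ( 1 + x ) * 9 ) ) * 3 ) >= 8

Answer: ( ( ( 1 * z ) + ( ( 1 + x ) * 9 ) ) * 3 ) >= 8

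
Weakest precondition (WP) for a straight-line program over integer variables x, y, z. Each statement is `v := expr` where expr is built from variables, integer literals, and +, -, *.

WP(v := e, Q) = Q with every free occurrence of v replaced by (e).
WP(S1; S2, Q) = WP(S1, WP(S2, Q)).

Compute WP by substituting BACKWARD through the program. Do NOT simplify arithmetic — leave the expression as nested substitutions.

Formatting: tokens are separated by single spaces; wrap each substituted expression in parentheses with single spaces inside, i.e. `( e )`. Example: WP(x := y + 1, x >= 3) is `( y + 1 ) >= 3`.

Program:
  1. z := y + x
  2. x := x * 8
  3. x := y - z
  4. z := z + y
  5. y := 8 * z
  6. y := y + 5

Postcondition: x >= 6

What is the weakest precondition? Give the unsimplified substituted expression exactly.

post: x >= 6
stmt 6: y := y + 5  -- replace 0 occurrence(s) of y with (y + 5)
  => x >= 6
stmt 5: y := 8 * z  -- replace 0 occurrence(s) of y with (8 * z)
  => x >= 6
stmt 4: z := z + y  -- replace 0 occurrence(s) of z with (z + y)
  => x >= 6
stmt 3: x := y - z  -- replace 1 occurrence(s) of x with (y - z)
  => ( y - z ) >= 6
stmt 2: x := x * 8  -- replace 0 occurrence(s) of x with (x * 8)
  => ( y - z ) >= 6
stmt 1: z := y + x  -- replace 1 occurrence(s) of z with (y + x)
  => ( y - ( y + x ) ) >= 6

Answer: ( y - ( y + x ) ) >= 6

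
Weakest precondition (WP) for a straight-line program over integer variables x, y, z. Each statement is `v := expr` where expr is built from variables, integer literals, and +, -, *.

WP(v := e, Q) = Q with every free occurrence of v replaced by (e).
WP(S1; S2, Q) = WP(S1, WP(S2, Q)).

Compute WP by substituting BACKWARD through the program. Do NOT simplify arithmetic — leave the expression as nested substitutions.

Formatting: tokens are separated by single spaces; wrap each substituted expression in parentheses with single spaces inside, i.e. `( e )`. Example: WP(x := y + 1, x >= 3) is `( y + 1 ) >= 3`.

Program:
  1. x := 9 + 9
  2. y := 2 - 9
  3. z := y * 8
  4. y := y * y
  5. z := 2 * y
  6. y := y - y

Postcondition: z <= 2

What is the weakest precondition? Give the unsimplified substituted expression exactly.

Answer: ( 2 * ( ( 2 - 9 ) * ( 2 - 9 ) ) ) <= 2

Derivation:
post: z <= 2
stmt 6: y := y - y  -- replace 0 occurrence(s) of y with (y - y)
  => z <= 2
stmt 5: z := 2 * y  -- replace 1 occurrence(s) of z with (2 * y)
  => ( 2 * y ) <= 2
stmt 4: y := y * y  -- replace 1 occurrence(s) of y with (y * y)
  => ( 2 * ( y * y ) ) <= 2
stmt 3: z := y * 8  -- replace 0 occurrence(s) of z with (y * 8)
  => ( 2 * ( y * y ) ) <= 2
stmt 2: y := 2 - 9  -- replace 2 occurrence(s) of y with (2 - 9)
  => ( 2 * ( ( 2 - 9 ) * ( 2 - 9 ) ) ) <= 2
stmt 1: x := 9 + 9  -- replace 0 occurrence(s) of x with (9 + 9)
  => ( 2 * ( ( 2 - 9 ) * ( 2 - 9 ) ) ) <= 2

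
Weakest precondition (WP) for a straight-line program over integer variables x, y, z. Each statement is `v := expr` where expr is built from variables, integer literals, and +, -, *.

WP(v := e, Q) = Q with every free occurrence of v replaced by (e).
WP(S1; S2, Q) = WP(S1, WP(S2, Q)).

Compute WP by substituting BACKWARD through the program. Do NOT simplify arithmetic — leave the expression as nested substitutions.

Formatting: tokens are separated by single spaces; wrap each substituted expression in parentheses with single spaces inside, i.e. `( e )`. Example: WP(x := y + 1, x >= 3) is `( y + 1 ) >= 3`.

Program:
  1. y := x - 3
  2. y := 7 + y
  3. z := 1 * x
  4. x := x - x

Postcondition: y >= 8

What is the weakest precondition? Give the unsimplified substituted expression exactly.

Answer: ( 7 + ( x - 3 ) ) >= 8

Derivation:
post: y >= 8
stmt 4: x := x - x  -- replace 0 occurrence(s) of x with (x - x)
  => y >= 8
stmt 3: z := 1 * x  -- replace 0 occurrence(s) of z with (1 * x)
  => y >= 8
stmt 2: y := 7 + y  -- replace 1 occurrence(s) of y with (7 + y)
  => ( 7 + y ) >= 8
stmt 1: y := x - 3  -- replace 1 occurrence(s) of y with (x - 3)
  => ( 7 + ( x - 3 ) ) >= 8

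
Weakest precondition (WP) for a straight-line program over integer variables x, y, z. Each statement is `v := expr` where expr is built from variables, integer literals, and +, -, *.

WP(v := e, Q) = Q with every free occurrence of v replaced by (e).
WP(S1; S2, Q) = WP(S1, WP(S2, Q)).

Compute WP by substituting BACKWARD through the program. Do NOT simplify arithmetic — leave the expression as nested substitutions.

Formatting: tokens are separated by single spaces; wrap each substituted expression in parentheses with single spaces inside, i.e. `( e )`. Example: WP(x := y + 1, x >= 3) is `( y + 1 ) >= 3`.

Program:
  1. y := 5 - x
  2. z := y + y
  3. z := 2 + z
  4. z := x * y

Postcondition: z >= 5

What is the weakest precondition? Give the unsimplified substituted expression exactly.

Answer: ( x * ( 5 - x ) ) >= 5

Derivation:
post: z >= 5
stmt 4: z := x * y  -- replace 1 occurrence(s) of z with (x * y)
  => ( x * y ) >= 5
stmt 3: z := 2 + z  -- replace 0 occurrence(s) of z with (2 + z)
  => ( x * y ) >= 5
stmt 2: z := y + y  -- replace 0 occurrence(s) of z with (y + y)
  => ( x * y ) >= 5
stmt 1: y := 5 - x  -- replace 1 occurrence(s) of y with (5 - x)
  => ( x * ( 5 - x ) ) >= 5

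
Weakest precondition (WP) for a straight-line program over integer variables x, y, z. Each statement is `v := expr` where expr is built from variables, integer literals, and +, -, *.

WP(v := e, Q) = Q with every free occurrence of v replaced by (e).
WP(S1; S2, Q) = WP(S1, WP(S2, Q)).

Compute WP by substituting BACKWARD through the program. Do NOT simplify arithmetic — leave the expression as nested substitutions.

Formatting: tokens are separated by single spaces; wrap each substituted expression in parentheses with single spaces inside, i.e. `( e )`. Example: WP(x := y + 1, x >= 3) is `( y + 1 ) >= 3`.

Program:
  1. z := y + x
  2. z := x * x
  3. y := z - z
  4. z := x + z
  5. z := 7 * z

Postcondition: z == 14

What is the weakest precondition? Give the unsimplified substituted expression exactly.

post: z == 14
stmt 5: z := 7 * z  -- replace 1 occurrence(s) of z with (7 * z)
  => ( 7 * z ) == 14
stmt 4: z := x + z  -- replace 1 occurrence(s) of z with (x + z)
  => ( 7 * ( x + z ) ) == 14
stmt 3: y := z - z  -- replace 0 occurrence(s) of y with (z - z)
  => ( 7 * ( x + z ) ) == 14
stmt 2: z := x * x  -- replace 1 occurrence(s) of z with (x * x)
  => ( 7 * ( x + ( x * x ) ) ) == 14
stmt 1: z := y + x  -- replace 0 occurrence(s) of z with (y + x)
  => ( 7 * ( x + ( x * x ) ) ) == 14

Answer: ( 7 * ( x + ( x * x ) ) ) == 14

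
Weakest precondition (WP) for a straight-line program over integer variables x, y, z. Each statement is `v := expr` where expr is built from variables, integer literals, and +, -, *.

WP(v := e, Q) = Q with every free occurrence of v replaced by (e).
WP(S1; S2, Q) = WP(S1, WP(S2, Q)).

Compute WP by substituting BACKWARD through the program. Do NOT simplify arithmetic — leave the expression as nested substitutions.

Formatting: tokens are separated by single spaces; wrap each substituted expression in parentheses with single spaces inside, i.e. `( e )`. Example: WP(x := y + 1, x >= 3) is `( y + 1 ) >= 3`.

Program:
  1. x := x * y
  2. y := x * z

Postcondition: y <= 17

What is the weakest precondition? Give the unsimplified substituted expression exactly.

Answer: ( ( x * y ) * z ) <= 17

Derivation:
post: y <= 17
stmt 2: y := x * z  -- replace 1 occurrence(s) of y with (x * z)
  => ( x * z ) <= 17
stmt 1: x := x * y  -- replace 1 occurrence(s) of x with (x * y)
  => ( ( x * y ) * z ) <= 17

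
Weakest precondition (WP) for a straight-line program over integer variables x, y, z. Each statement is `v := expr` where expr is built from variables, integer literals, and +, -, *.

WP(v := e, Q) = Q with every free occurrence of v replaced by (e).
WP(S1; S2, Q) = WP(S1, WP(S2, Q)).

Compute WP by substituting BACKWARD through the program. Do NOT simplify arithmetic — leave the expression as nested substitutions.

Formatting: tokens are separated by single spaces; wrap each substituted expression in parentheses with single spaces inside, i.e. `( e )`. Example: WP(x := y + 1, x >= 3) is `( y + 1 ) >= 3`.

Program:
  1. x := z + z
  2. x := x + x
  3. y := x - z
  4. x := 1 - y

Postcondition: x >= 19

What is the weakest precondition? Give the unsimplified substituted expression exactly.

post: x >= 19
stmt 4: x := 1 - y  -- replace 1 occurrence(s) of x with (1 - y)
  => ( 1 - y ) >= 19
stmt 3: y := x - z  -- replace 1 occurrence(s) of y with (x - z)
  => ( 1 - ( x - z ) ) >= 19
stmt 2: x := x + x  -- replace 1 occurrence(s) of x with (x + x)
  => ( 1 - ( ( x + x ) - z ) ) >= 19
stmt 1: x := z + z  -- replace 2 occurrence(s) of x with (z + z)
  => ( 1 - ( ( ( z + z ) + ( z + z ) ) - z ) ) >= 19

Answer: ( 1 - ( ( ( z + z ) + ( z + z ) ) - z ) ) >= 19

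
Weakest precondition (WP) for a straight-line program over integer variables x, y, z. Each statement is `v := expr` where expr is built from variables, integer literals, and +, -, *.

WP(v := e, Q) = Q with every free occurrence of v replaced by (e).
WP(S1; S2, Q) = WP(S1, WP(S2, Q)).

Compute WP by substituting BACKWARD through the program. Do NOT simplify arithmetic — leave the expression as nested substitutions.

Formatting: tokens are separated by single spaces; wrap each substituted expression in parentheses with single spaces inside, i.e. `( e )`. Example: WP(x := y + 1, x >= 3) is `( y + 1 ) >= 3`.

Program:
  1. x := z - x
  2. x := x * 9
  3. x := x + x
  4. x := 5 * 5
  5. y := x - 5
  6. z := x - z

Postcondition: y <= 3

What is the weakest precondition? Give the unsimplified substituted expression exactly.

post: y <= 3
stmt 6: z := x - z  -- replace 0 occurrence(s) of z with (x - z)
  => y <= 3
stmt 5: y := x - 5  -- replace 1 occurrence(s) of y with (x - 5)
  => ( x - 5 ) <= 3
stmt 4: x := 5 * 5  -- replace 1 occurrence(s) of x with (5 * 5)
  => ( ( 5 * 5 ) - 5 ) <= 3
stmt 3: x := x + x  -- replace 0 occurrence(s) of x with (x + x)
  => ( ( 5 * 5 ) - 5 ) <= 3
stmt 2: x := x * 9  -- replace 0 occurrence(s) of x with (x * 9)
  => ( ( 5 * 5 ) - 5 ) <= 3
stmt 1: x := z - x  -- replace 0 occurrence(s) of x with (z - x)
  => ( ( 5 * 5 ) - 5 ) <= 3

Answer: ( ( 5 * 5 ) - 5 ) <= 3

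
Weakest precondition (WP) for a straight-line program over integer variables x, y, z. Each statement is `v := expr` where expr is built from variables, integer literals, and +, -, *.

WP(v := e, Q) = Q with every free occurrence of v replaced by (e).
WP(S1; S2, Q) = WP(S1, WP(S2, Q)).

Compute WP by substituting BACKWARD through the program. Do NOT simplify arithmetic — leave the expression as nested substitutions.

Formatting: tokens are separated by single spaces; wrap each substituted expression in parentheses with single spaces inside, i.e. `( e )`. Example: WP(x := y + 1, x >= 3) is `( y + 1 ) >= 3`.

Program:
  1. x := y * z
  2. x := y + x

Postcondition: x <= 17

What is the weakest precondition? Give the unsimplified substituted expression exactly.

post: x <= 17
stmt 2: x := y + x  -- replace 1 occurrence(s) of x with (y + x)
  => ( y + x ) <= 17
stmt 1: x := y * z  -- replace 1 occurrence(s) of x with (y * z)
  => ( y + ( y * z ) ) <= 17

Answer: ( y + ( y * z ) ) <= 17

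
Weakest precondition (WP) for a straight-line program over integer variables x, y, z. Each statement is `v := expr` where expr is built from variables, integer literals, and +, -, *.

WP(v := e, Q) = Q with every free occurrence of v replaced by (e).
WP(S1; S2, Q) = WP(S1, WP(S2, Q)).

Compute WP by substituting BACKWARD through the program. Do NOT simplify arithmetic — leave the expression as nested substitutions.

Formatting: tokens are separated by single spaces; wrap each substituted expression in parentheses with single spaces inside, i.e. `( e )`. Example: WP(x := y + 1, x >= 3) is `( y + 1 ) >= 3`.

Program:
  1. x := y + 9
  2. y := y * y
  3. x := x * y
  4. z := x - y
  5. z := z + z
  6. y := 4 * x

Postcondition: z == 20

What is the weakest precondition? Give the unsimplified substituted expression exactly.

post: z == 20
stmt 6: y := 4 * x  -- replace 0 occurrence(s) of y with (4 * x)
  => z == 20
stmt 5: z := z + z  -- replace 1 occurrence(s) of z with (z + z)
  => ( z + z ) == 20
stmt 4: z := x - y  -- replace 2 occurrence(s) of z with (x - y)
  => ( ( x - y ) + ( x - y ) ) == 20
stmt 3: x := x * y  -- replace 2 occurrence(s) of x with (x * y)
  => ( ( ( x * y ) - y ) + ( ( x * y ) - y ) ) == 20
stmt 2: y := y * y  -- replace 4 occurrence(s) of y with (y * y)
  => ( ( ( x * ( y * y ) ) - ( y * y ) ) + ( ( x * ( y * y ) ) - ( y * y ) ) ) == 20
stmt 1: x := y + 9  -- replace 2 occurrence(s) of x with (y + 9)
  => ( ( ( ( y + 9 ) * ( y * y ) ) - ( y * y ) ) + ( ( ( y + 9 ) * ( y * y ) ) - ( y * y ) ) ) == 20

Answer: ( ( ( ( y + 9 ) * ( y * y ) ) - ( y * y ) ) + ( ( ( y + 9 ) * ( y * y ) ) - ( y * y ) ) ) == 20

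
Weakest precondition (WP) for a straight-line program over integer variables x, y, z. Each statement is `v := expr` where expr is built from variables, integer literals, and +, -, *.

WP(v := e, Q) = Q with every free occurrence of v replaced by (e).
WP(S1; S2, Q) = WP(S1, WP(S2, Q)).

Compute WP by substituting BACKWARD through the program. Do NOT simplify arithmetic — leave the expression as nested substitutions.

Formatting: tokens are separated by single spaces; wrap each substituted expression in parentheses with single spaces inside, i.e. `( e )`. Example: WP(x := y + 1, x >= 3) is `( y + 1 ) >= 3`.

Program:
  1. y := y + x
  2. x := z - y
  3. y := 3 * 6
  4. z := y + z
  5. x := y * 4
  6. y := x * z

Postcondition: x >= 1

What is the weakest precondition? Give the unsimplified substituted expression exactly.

Answer: ( ( 3 * 6 ) * 4 ) >= 1

Derivation:
post: x >= 1
stmt 6: y := x * z  -- replace 0 occurrence(s) of y with (x * z)
  => x >= 1
stmt 5: x := y * 4  -- replace 1 occurrence(s) of x with (y * 4)
  => ( y * 4 ) >= 1
stmt 4: z := y + z  -- replace 0 occurrence(s) of z with (y + z)
  => ( y * 4 ) >= 1
stmt 3: y := 3 * 6  -- replace 1 occurrence(s) of y with (3 * 6)
  => ( ( 3 * 6 ) * 4 ) >= 1
stmt 2: x := z - y  -- replace 0 occurrence(s) of x with (z - y)
  => ( ( 3 * 6 ) * 4 ) >= 1
stmt 1: y := y + x  -- replace 0 occurrence(s) of y with (y + x)
  => ( ( 3 * 6 ) * 4 ) >= 1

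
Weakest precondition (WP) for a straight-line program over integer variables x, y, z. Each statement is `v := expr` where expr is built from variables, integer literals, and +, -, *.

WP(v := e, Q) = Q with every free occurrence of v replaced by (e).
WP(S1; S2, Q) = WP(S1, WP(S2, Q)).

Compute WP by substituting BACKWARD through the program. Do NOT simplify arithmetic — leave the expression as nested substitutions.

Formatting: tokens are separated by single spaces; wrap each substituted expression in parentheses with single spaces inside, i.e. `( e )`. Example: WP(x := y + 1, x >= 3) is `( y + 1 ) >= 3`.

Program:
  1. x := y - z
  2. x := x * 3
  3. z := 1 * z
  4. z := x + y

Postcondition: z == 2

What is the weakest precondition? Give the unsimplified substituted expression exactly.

post: z == 2
stmt 4: z := x + y  -- replace 1 occurrence(s) of z with (x + y)
  => ( x + y ) == 2
stmt 3: z := 1 * z  -- replace 0 occurrence(s) of z with (1 * z)
  => ( x + y ) == 2
stmt 2: x := x * 3  -- replace 1 occurrence(s) of x with (x * 3)
  => ( ( x * 3 ) + y ) == 2
stmt 1: x := y - z  -- replace 1 occurrence(s) of x with (y - z)
  => ( ( ( y - z ) * 3 ) + y ) == 2

Answer: ( ( ( y - z ) * 3 ) + y ) == 2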